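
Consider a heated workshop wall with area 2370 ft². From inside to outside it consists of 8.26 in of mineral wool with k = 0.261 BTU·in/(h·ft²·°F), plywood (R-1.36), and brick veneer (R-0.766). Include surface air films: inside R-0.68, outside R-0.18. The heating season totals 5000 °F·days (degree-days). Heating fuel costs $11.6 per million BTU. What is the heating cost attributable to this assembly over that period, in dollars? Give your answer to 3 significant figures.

95.3 dollars

8.26/0.261 = 31.65
R_total = 0.68 + 31.65 + 1.36 + 0.766 + 0.18 = 34.63 ft²·°F·h/BTU
E = A × HDD × 24 / R = 2370 × 5000 × 24 / 34.63 = 8212000 BTU
Cost = 8212000/10⁶ × 11.6 = $95.26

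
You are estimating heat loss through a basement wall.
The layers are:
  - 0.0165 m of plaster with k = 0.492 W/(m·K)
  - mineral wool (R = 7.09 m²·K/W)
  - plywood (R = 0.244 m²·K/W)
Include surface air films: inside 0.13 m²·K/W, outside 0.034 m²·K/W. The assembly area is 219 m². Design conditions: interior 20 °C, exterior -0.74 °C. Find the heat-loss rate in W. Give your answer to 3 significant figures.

0.0165/0.492 = 0.03354
R_total = 0.13 + 0.03354 + 7.09 + 0.244 + 0.034 = 7.532 m²·K/W
Q = A·ΔT/R = 219 × (20 − (-0.74)) / 7.532 = 603.1 W

603 W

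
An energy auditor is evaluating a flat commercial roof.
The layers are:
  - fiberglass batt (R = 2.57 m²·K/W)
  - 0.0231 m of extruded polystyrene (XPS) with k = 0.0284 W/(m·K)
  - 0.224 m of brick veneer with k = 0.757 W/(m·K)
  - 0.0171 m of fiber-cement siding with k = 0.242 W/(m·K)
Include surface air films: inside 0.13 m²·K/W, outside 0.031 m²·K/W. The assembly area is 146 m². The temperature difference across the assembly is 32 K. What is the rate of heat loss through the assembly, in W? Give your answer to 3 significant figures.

1190 W

0.0231/0.0284 = 0.8134
0.224/0.757 = 0.2959
0.0171/0.242 = 0.07066
R_total = 0.13 + 2.57 + 0.8134 + 0.2959 + 0.07066 + 0.031 = 3.911 m²·K/W
Q = A·ΔT/R = 146 × 32 / 3.911 = 1195 W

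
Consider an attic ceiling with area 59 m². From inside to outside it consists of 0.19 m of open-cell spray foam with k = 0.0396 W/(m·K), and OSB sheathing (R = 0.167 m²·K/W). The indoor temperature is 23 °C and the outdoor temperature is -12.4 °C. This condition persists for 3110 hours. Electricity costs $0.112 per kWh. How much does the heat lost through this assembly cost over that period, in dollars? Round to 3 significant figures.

0.19/0.0396 = 4.798
R_total = 4.798 + 0.167 = 4.965 m²·K/W
Q = 59 × (23 − (-12.4)) / 4.965 = 420.7 W
E = 420.7 W × 3110 h / 1000 = 1308 kWh
Cost = 1308 × 0.112 = $146.5

147 dollars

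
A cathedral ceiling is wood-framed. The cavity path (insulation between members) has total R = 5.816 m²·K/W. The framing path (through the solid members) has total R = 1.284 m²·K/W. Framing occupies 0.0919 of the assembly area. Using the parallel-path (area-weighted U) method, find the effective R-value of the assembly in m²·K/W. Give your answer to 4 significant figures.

4.392 m²·K/W

U_eff = 0.9081/5.816 + 0.0919/1.284 = 0.15614 + 0.071573 = 0.22771
R_eff = 1/U_eff = 4.3915 m²·K/W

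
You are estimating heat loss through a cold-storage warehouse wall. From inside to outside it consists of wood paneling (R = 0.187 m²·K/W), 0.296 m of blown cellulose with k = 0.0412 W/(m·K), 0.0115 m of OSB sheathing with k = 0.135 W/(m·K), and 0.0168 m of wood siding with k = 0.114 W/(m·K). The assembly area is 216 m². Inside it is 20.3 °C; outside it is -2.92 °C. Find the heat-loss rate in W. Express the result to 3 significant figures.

0.296/0.0412 = 7.184
0.0115/0.135 = 0.08519
0.0168/0.114 = 0.1474
R_total = 0.187 + 7.184 + 0.08519 + 0.1474 = 7.604 m²·K/W
Q = A·ΔT/R = 216 × (20.3 − (-2.92)) / 7.604 = 659.6 W

660 W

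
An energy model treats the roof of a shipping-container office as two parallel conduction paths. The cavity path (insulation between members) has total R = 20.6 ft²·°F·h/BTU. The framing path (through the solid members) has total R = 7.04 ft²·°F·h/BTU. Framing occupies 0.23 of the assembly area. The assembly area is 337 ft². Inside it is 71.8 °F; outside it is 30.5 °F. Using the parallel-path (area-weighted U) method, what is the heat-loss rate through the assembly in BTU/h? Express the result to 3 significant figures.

U_eff = 0.77/20.6 + 0.23/7.04 = 0.03738 + 0.03267 = 0.07005
R_eff = 1/U_eff = 14.28 ft²·°F·h/BTU
Q = 337 × (71.8 − 30.5) / 14.28 = 975 BTU/h

975 BTU/h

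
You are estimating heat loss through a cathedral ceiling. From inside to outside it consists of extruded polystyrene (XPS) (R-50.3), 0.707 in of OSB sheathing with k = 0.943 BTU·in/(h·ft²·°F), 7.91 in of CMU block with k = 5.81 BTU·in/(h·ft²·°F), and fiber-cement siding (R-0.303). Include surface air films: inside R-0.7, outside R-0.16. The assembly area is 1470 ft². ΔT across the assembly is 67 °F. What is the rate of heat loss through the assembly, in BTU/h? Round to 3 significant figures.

0.707/0.943 = 0.7497
7.91/5.81 = 1.361
R_total = 0.7 + 50.3 + 0.7497 + 1.361 + 0.303 + 0.16 = 53.57 ft²·°F·h/BTU
Q = A·ΔT/R = 1470 × 67 / 53.57 = 1838 BTU/h

1840 BTU/h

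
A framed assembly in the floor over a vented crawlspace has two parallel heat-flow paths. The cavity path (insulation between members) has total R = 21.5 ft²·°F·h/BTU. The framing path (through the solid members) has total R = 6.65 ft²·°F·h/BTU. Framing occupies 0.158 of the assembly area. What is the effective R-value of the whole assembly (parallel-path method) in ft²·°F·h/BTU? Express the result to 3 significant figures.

15.9 ft²·°F·h/BTU

U_eff = 0.842/21.5 + 0.158/6.65 = 0.03916 + 0.02376 = 0.06292
R_eff = 1/U_eff = 15.89 ft²·°F·h/BTU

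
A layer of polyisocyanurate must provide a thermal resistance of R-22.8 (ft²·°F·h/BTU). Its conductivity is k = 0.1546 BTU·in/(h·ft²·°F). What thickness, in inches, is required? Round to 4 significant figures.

L = R × k = 22.8 × 0.1546 = 3.5249 in

3.525 in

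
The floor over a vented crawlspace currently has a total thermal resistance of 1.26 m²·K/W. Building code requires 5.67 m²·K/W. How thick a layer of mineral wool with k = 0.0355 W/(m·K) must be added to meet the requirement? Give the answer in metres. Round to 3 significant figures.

0.157 m

ΔR = 5.67 − 1.26 = 4.41 m²·K/W
L = ΔR × k = 4.41 × 0.0355 = 0.1566 m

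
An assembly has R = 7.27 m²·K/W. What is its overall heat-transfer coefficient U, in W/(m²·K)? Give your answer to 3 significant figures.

U = 1/R = 1/7.27 = 0.1376

0.138 W/(m²·K)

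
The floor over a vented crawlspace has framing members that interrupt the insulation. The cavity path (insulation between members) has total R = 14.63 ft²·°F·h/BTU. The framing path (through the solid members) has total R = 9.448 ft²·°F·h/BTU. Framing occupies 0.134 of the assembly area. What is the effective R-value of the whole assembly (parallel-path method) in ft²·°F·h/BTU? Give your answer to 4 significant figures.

13.63 ft²·°F·h/BTU

U_eff = 0.866/14.63 + 0.134/9.448 = 0.059193 + 0.014183 = 0.073376
R_eff = 1/U_eff = 13.628 ft²·°F·h/BTU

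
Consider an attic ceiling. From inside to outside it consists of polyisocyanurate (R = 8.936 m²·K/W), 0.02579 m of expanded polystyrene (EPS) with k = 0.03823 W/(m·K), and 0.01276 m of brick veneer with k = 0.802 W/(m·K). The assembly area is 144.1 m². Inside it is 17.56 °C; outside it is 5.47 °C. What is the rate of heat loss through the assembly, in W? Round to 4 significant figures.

0.02579/0.03823 = 0.6746
0.01276/0.802 = 0.01591
R_total = 8.936 + 0.6746 + 0.01591 = 9.6265 m²·K/W
Q = A·ΔT/R = 144.1 × (17.56 − 5.47) / 9.6265 = 180.98 W

181.0 W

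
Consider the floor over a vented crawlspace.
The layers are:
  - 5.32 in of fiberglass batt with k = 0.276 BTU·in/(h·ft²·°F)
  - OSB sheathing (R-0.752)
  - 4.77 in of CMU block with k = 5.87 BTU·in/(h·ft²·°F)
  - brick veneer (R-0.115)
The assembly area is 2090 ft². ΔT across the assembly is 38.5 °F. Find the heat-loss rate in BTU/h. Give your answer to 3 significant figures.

3840 BTU/h

5.32/0.276 = 19.28
4.77/5.87 = 0.8126
R_total = 19.28 + 0.752 + 0.8126 + 0.115 = 20.95 ft²·°F·h/BTU
Q = A·ΔT/R = 2090 × 38.5 / 20.95 = 3840 BTU/h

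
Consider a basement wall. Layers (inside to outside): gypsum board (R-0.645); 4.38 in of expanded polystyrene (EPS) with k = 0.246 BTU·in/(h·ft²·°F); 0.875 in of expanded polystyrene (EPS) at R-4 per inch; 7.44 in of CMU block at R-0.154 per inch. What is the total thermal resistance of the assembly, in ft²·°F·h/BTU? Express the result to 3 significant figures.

4.38/0.246 = 17.8
0.875 × 4 = 3.5
7.44 × 0.154 = 1.146
R_total = 0.645 + 17.8 + 3.5 + 1.146 = 23.1 ft²·°F·h/BTU

23.1 ft²·°F·h/BTU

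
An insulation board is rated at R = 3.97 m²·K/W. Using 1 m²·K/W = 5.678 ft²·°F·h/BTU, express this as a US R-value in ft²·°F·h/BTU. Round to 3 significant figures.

22.5 ft²·°F·h/BTU

R_US = 3.97 × 5.678 = 22.54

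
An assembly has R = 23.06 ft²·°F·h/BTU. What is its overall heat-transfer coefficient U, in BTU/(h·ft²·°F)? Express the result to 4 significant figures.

U = 1/R = 1/23.06 = 0.043365

0.04337 BTU/(h·ft²·°F)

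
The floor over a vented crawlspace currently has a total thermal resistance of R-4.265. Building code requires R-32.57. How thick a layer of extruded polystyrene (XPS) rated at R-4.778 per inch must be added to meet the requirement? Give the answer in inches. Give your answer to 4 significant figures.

ΔR = 32.57 − 4.265 = 28.305 ft²·°F·h/BTU
L = ΔR / (R/in) = 28.305/4.778 = 5.924 in

5.924 in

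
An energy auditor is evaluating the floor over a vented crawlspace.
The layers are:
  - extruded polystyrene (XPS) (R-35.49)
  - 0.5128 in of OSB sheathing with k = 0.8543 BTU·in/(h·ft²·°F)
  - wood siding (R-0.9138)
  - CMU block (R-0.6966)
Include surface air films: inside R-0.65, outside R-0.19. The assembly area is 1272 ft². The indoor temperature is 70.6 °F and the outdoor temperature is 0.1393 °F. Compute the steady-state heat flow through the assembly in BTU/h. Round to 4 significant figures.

2325 BTU/h

0.5128/0.8543 = 0.60026
R_total = 0.65 + 35.49 + 0.60026 + 0.9138 + 0.6966 + 0.19 = 38.541 ft²·°F·h/BTU
Q = A·ΔT/R = 1272 × (70.6 − 0.1393) / 38.541 = 2325.5 BTU/h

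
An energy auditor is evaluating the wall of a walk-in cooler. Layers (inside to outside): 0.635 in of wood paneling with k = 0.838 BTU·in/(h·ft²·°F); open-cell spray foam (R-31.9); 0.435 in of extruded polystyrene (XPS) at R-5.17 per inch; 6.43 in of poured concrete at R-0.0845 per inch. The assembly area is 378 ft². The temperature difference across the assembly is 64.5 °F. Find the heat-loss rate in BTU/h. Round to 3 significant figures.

0.635/0.838 = 0.7578
0.435 × 5.17 = 2.249
6.43 × 0.0845 = 0.5433
R_total = 0.7578 + 31.9 + 2.249 + 0.5433 = 35.45 ft²·°F·h/BTU
Q = A·ΔT/R = 378 × 64.5 / 35.45 = 687.8 BTU/h

688 BTU/h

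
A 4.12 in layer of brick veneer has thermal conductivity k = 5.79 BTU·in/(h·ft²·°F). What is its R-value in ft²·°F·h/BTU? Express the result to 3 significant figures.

R = L/k = 4.12/5.79 = 0.7116 ft²·°F·h/BTU

0.712 ft²·°F·h/BTU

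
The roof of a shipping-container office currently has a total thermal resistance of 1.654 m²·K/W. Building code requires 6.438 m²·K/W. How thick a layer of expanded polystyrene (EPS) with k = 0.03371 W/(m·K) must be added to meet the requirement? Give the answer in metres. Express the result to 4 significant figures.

ΔR = 6.438 − 1.654 = 4.784 m²·K/W
L = ΔR × k = 4.784 × 0.03371 = 0.16127 m

0.1613 m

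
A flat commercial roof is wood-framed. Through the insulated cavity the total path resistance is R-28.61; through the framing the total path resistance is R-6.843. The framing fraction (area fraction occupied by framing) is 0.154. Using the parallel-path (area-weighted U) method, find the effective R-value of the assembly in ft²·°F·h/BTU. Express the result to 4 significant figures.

19.20 ft²·°F·h/BTU

U_eff = 0.846/28.61 + 0.154/6.843 = 0.02957 + 0.022505 = 0.052075
R_eff = 1/U_eff = 19.203 ft²·°F·h/BTU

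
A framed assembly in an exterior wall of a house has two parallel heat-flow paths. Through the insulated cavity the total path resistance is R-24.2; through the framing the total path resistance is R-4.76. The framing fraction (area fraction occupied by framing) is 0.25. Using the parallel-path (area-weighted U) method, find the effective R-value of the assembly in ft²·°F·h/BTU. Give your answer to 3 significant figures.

12.0 ft²·°F·h/BTU

U_eff = 0.75/24.2 + 0.25/4.76 = 0.03099 + 0.05252 = 0.08351
R_eff = 1/U_eff = 11.97 ft²·°F·h/BTU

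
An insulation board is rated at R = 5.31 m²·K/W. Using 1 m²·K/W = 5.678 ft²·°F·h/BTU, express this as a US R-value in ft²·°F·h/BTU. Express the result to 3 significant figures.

R_US = 5.31 × 5.678 = 30.15

30.2 ft²·°F·h/BTU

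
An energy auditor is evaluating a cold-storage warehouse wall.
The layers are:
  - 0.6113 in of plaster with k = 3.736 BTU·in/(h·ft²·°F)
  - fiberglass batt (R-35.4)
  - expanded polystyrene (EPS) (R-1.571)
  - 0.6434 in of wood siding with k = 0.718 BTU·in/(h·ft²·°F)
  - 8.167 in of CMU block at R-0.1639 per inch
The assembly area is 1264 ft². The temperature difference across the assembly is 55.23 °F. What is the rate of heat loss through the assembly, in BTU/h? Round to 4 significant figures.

1773 BTU/h

0.6113/3.736 = 0.16362
0.6434/0.718 = 0.8961
8.167 × 0.1639 = 1.3386
R_total = 0.16362 + 35.4 + 1.571 + 0.8961 + 1.3386 = 39.369 ft²·°F·h/BTU
Q = A·ΔT/R = 1264 × 55.23 / 39.369 = 1773.2 BTU/h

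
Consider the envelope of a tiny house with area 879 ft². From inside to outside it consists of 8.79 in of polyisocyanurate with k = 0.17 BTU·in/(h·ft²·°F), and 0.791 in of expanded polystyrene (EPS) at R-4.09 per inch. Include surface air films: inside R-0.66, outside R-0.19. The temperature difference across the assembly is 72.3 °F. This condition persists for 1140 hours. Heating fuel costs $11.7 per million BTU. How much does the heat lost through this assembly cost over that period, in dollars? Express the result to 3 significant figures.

8.79/0.17 = 51.71
0.791 × 4.09 = 3.235
R_total = 0.66 + 51.71 + 3.235 + 0.19 = 55.79 ft²·°F·h/BTU
Q = 879 × 72.3 / 55.79 = 1139 BTU/h
E = 1139 × 1140 = 1299000 BTU
Cost = 1299000/10⁶ × 11.7 = $15.19

15.2 dollars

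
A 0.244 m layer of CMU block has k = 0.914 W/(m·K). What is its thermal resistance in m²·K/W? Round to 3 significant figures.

0.267 m²·K/W

R = L/k = 0.244/0.914 = 0.267 m²·K/W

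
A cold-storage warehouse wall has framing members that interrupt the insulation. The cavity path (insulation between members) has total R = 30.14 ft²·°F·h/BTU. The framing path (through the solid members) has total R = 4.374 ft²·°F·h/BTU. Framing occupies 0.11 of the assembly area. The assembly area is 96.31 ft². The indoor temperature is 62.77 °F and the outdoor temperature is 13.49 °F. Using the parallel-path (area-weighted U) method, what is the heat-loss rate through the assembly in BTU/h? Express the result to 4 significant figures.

U_eff = 0.89/30.14 + 0.11/4.374 = 0.029529 + 0.025149 = 0.054677
R_eff = 1/U_eff = 18.289 ft²·°F·h/BTU
Q = 96.31 × (62.77 − 13.49) / 18.289 = 259.51 BTU/h

259.5 BTU/h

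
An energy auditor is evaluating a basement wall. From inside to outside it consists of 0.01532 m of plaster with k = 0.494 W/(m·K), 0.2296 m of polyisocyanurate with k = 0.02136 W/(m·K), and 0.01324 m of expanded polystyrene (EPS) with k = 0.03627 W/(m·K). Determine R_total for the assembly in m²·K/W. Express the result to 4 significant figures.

0.01532/0.494 = 0.031012
0.2296/0.02136 = 10.749
0.01324/0.03627 = 0.36504
R_total = 0.031012 + 10.749 + 0.36504 = 11.145 m²·K/W

11.15 m²·K/W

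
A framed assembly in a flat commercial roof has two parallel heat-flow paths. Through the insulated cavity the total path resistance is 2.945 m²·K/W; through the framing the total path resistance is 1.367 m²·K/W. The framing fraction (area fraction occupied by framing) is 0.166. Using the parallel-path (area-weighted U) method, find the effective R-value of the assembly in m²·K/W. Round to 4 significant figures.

U_eff = 0.834/2.945 + 0.166/1.367 = 0.28319 + 0.12143 = 0.40463
R_eff = 1/U_eff = 2.4714 m²·K/W

2.471 m²·K/W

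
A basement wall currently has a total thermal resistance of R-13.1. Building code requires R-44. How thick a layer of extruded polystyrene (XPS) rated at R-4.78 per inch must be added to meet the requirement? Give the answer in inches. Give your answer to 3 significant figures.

6.46 in

ΔR = 44 − 13.1 = 30.9 ft²·°F·h/BTU
L = ΔR / (R/in) = 30.9/4.78 = 6.464 in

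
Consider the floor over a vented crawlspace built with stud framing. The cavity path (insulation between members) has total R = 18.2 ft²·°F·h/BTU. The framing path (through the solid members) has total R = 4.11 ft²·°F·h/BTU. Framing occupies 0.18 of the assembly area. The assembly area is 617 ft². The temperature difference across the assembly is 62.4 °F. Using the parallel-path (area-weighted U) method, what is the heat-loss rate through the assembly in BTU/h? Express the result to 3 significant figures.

3420 BTU/h

U_eff = 0.82/18.2 + 0.18/4.11 = 0.04505 + 0.0438 = 0.08885
R_eff = 1/U_eff = 11.25 ft²·°F·h/BTU
Q = 617 × 62.4 / 11.25 = 3421 BTU/h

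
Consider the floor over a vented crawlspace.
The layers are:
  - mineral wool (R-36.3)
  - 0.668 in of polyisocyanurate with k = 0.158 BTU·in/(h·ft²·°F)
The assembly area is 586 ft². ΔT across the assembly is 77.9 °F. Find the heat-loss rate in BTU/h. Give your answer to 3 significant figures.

1130 BTU/h

0.668/0.158 = 4.228
R_total = 36.3 + 4.228 = 40.53 ft²·°F·h/BTU
Q = A·ΔT/R = 586 × 77.9 / 40.53 = 1126 BTU/h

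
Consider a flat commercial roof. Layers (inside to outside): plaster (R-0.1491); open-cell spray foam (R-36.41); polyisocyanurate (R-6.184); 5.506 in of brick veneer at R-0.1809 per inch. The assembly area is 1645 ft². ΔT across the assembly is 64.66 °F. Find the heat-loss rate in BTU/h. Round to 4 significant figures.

5.506 × 0.1809 = 0.99604
R_total = 0.1491 + 36.41 + 6.184 + 0.99604 = 43.739 ft²·°F·h/BTU
Q = A·ΔT/R = 1645 × 64.66 / 43.739 = 2431.8 BTU/h

2432 BTU/h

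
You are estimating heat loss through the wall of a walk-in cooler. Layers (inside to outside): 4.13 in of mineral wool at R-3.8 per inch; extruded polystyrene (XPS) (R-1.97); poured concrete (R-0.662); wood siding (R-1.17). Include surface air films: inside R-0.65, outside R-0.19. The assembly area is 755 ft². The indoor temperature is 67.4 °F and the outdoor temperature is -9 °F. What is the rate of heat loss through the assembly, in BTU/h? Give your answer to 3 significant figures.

4.13 × 3.8 = 15.69
R_total = 0.65 + 15.69 + 1.97 + 0.662 + 1.17 + 0.19 = 20.34 ft²·°F·h/BTU
Q = A·ΔT/R = 755 × (67.4 − (-9)) / 20.34 = 2836 BTU/h

2840 BTU/h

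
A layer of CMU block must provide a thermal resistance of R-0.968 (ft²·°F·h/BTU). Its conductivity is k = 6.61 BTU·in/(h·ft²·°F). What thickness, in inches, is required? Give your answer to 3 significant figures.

L = R × k = 0.968 × 6.61 = 6.398 in

6.40 in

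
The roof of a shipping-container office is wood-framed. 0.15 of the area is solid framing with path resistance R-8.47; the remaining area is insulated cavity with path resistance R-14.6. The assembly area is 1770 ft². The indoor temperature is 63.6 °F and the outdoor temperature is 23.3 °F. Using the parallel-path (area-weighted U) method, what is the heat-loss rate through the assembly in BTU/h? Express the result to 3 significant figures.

U_eff = 0.85/14.6 + 0.15/8.47 = 0.05822 + 0.01771 = 0.07593
R_eff = 1/U_eff = 13.17 ft²·°F·h/BTU
Q = 1770 × (63.6 − 23.3) / 13.17 = 5416 BTU/h

5420 BTU/h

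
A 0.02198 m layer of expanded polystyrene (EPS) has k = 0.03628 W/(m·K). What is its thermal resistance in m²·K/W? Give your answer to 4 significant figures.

R = L/k = 0.02198/0.03628 = 0.60584 m²·K/W

0.6058 m²·K/W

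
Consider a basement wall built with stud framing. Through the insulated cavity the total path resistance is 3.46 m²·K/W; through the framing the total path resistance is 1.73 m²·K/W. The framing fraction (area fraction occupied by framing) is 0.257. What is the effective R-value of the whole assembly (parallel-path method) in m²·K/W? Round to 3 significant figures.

2.75 m²·K/W

U_eff = 0.743/3.46 + 0.257/1.73 = 0.2147 + 0.1486 = 0.3633
R_eff = 1/U_eff = 2.753 m²·K/W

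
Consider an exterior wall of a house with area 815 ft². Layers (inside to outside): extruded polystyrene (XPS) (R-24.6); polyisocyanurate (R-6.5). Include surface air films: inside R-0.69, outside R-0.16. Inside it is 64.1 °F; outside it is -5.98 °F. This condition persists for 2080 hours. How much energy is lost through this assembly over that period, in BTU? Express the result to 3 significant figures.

R_total = 0.69 + 24.6 + 6.5 + 0.16 = 31.95 ft²·°F·h/BTU
Q = 815 × (64.1 − (-5.98)) / 31.95 = 1788 BTU/h
E = 1788 × 2080 = 3718000 BTU

3720000 BTU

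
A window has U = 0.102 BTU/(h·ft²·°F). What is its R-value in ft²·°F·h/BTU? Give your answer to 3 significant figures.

R = 1/U = 1/0.102 = 9.804

9.80 ft²·°F·h/BTU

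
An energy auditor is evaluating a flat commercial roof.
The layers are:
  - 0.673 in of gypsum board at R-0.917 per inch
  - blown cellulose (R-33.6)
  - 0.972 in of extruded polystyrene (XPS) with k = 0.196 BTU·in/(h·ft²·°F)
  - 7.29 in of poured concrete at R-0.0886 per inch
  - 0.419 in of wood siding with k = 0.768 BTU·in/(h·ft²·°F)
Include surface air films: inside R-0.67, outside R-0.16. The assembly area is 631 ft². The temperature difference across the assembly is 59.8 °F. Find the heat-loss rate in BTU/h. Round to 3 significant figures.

916 BTU/h

0.673 × 0.917 = 0.6171
0.972/0.196 = 4.959
7.29 × 0.0886 = 0.6459
0.419/0.768 = 0.5456
R_total = 0.67 + 0.6171 + 33.6 + 4.959 + 0.6459 + 0.5456 + 0.16 = 41.2 ft²·°F·h/BTU
Q = A·ΔT/R = 631 × 59.8 / 41.2 = 915.9 BTU/h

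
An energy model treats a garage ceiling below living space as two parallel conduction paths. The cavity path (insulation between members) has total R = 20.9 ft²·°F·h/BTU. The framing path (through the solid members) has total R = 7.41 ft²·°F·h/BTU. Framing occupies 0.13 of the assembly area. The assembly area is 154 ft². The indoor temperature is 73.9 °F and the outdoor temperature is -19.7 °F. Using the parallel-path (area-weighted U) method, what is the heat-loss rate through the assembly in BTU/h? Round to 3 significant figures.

U_eff = 0.87/20.9 + 0.13/7.41 = 0.04163 + 0.01754 = 0.05917
R_eff = 1/U_eff = 16.9 ft²·°F·h/BTU
Q = 154 × (73.9 − (-19.7)) / 16.9 = 852.9 BTU/h

853 BTU/h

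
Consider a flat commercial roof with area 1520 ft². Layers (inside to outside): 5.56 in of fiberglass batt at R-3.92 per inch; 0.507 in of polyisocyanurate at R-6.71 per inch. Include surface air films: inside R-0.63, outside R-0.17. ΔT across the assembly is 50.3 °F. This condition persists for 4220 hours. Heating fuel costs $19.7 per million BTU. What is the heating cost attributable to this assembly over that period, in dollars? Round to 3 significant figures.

244 dollars

5.56 × 3.92 = 21.8
0.507 × 6.71 = 3.402
R_total = 0.63 + 21.8 + 3.402 + 0.17 = 26 ft²·°F·h/BTU
Q = 1520 × 50.3 / 26 = 2941 BTU/h
E = 2941 × 4220 = 12410000 BTU
Cost = 12410000/10⁶ × 19.7 = $244.5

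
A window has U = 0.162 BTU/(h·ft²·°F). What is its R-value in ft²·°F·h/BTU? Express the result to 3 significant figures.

6.17 ft²·°F·h/BTU

R = 1/U = 1/0.162 = 6.173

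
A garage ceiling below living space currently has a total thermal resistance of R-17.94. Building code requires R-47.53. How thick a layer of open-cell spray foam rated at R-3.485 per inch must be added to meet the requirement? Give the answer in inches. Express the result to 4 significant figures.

ΔR = 47.53 − 17.94 = 29.59 ft²·°F·h/BTU
L = ΔR / (R/in) = 29.59/3.485 = 8.4907 in

8.491 in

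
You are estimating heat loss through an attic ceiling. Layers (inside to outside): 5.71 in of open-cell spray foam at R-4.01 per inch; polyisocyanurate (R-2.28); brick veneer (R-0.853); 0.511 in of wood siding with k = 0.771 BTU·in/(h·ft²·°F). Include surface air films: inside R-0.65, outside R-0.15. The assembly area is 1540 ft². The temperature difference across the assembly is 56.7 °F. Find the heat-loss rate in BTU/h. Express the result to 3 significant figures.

5.71 × 4.01 = 22.9
0.511/0.771 = 0.6628
R_total = 0.65 + 22.9 + 2.28 + 0.853 + 0.6628 + 0.15 = 27.49 ft²·°F·h/BTU
Q = A·ΔT/R = 1540 × 56.7 / 27.49 = 3176 BTU/h

3180 BTU/h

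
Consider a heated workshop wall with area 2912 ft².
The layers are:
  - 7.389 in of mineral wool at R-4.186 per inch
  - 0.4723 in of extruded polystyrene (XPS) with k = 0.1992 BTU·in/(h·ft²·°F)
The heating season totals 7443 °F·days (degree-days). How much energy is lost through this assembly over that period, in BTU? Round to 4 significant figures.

15620000 BTU

7.389 × 4.186 = 30.93
0.4723/0.1992 = 2.371
R_total = 30.93 + 2.371 = 33.301 ft²·°F·h/BTU
E = A × HDD × 24 / R = 2912 × 7443 × 24 / 33.301 = 15620000 BTU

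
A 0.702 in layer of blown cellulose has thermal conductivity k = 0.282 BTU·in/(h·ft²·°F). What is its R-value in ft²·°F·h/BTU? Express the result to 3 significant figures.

R = L/k = 0.702/0.282 = 2.489 ft²·°F·h/BTU

2.49 ft²·°F·h/BTU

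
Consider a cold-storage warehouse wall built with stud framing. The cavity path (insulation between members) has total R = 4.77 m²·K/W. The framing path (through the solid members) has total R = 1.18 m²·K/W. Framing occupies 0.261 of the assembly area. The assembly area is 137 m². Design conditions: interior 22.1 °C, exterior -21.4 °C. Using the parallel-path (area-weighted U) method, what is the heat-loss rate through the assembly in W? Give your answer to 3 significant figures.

2240 W

U_eff = 0.739/4.77 + 0.261/1.18 = 0.1549 + 0.2212 = 0.3761
R_eff = 1/U_eff = 2.659 m²·K/W
Q = 137 × (22.1 − (-21.4)) / 2.659 = 2241 W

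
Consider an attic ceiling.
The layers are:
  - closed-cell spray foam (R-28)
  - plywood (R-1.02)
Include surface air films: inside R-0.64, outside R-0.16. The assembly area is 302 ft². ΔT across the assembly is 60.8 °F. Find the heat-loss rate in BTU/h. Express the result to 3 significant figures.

R_total = 0.64 + 28 + 1.02 + 0.16 = 29.82 ft²·°F·h/BTU
Q = A·ΔT/R = 302 × 60.8 / 29.82 = 615.7 BTU/h

616 BTU/h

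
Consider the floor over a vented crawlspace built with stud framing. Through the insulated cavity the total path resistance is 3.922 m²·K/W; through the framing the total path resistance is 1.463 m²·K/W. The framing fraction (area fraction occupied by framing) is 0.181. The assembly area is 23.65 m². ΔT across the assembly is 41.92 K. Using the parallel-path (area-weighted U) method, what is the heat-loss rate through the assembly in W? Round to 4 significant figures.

329.7 W

U_eff = 0.819/3.922 + 0.181/1.463 = 0.20882 + 0.12372 = 0.33254
R_eff = 1/U_eff = 3.0072 m²·K/W
Q = 23.65 × 41.92 / 3.0072 = 329.68 W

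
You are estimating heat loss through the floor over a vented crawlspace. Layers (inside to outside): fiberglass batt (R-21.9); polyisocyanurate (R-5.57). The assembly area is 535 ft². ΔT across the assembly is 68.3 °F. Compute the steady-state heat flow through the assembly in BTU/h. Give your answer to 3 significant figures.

1330 BTU/h

R_total = 21.9 + 5.57 = 27.47 ft²·°F·h/BTU
Q = A·ΔT/R = 535 × 68.3 / 27.47 = 1330 BTU/h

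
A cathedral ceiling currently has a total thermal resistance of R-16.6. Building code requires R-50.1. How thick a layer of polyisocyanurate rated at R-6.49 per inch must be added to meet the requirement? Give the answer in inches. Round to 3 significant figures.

5.16 in

ΔR = 50.1 − 16.6 = 33.5 ft²·°F·h/BTU
L = ΔR / (R/in) = 33.5/6.49 = 5.162 in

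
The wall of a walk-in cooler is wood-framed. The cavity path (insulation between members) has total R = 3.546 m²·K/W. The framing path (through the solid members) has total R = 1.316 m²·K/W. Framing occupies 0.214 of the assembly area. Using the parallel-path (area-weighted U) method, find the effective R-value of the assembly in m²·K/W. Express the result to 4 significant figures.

U_eff = 0.786/3.546 + 0.214/1.316 = 0.22166 + 0.16261 = 0.38427
R_eff = 1/U_eff = 2.6023 m²·K/W

2.602 m²·K/W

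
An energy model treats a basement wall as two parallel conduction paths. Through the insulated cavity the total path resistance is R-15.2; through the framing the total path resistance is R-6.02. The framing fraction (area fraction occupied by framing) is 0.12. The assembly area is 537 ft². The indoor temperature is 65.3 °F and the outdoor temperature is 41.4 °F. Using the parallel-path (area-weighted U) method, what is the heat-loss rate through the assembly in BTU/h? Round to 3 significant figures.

999 BTU/h

U_eff = 0.88/15.2 + 0.12/6.02 = 0.05789 + 0.01993 = 0.07783
R_eff = 1/U_eff = 12.85 ft²·°F·h/BTU
Q = 537 × (65.3 − 41.4) / 12.85 = 998.9 BTU/h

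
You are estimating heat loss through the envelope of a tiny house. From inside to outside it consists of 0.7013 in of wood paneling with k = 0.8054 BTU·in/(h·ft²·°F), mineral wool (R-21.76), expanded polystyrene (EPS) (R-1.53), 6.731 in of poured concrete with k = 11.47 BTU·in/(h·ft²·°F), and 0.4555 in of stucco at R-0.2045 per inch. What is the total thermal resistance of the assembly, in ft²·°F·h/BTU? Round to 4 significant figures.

24.84 ft²·°F·h/BTU

0.7013/0.8054 = 0.87075
6.731/11.47 = 0.58684
0.4555 × 0.2045 = 0.09315
R_total = 0.87075 + 21.76 + 1.53 + 0.58684 + 0.09315 = 24.841 ft²·°F·h/BTU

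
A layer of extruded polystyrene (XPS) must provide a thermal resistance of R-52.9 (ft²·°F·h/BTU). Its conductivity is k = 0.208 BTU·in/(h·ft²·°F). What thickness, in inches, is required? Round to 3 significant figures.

11.0 in

L = R × k = 52.9 × 0.208 = 11 in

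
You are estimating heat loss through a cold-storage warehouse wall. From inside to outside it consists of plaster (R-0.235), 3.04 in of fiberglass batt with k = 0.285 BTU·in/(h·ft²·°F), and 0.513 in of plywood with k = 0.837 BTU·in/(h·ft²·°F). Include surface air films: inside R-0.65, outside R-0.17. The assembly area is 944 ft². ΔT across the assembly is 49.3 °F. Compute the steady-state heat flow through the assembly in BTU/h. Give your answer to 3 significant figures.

3.04/0.285 = 10.67
0.513/0.837 = 0.6129
R_total = 0.65 + 0.235 + 10.67 + 0.6129 + 0.17 = 12.33 ft²·°F·h/BTU
Q = A·ΔT/R = 944 × 49.3 / 12.33 = 3773 BTU/h

3770 BTU/h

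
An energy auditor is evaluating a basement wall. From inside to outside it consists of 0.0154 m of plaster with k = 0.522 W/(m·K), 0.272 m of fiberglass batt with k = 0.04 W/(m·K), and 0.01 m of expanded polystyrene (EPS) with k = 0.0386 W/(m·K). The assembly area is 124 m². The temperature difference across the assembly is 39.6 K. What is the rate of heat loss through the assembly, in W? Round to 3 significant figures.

0.0154/0.522 = 0.0295
0.272/0.04 = 6.8
0.01/0.0386 = 0.2591
R_total = 0.0295 + 6.8 + 0.2591 = 7.089 m²·K/W
Q = A·ΔT/R = 124 × 39.6 / 7.089 = 692.7 W

693 W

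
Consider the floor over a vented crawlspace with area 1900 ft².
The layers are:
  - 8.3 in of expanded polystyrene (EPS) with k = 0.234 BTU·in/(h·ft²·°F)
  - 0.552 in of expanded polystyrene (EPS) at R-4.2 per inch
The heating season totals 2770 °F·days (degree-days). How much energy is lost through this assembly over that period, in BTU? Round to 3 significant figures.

8.3/0.234 = 35.47
0.552 × 4.2 = 2.318
R_total = 35.47 + 2.318 = 37.79 ft²·°F·h/BTU
E = A × HDD × 24 / R = 1900 × 2770 × 24 / 37.79 = 3343000 BTU

3340000 BTU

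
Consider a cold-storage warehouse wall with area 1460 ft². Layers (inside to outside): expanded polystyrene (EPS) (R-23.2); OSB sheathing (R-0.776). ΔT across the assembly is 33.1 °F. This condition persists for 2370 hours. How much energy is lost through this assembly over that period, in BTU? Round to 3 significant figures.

4780000 BTU

R_total = 23.2 + 0.776 = 23.98 ft²·°F·h/BTU
Q = 1460 × 33.1 / 23.98 = 2016 BTU/h
E = 2016 × 2370 = 4777000 BTU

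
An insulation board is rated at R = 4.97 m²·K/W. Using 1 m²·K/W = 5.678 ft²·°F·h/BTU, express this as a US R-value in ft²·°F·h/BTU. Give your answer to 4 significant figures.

28.22 ft²·°F·h/BTU

R_US = 4.97 × 5.678 = 28.22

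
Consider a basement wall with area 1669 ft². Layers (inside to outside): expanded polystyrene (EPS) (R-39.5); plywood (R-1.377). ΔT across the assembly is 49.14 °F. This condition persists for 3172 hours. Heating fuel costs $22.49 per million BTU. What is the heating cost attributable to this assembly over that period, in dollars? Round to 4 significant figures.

R_total = 39.5 + 1.377 = 40.877 ft²·°F·h/BTU
Q = 1669 × 49.14 / 40.877 = 2006.4 BTU/h
E = 2006.4 × 3172 = 6364200 BTU
Cost = 6364200/10⁶ × 22.49 = $143.13

143.1 dollars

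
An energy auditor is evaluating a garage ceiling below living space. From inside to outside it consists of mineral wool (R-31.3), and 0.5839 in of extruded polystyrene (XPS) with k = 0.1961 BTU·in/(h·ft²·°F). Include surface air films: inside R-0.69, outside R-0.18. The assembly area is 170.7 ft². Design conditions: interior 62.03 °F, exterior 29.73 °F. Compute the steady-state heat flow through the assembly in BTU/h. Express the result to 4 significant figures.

0.5839/0.1961 = 2.9776
R_total = 0.69 + 31.3 + 2.9776 + 0.18 = 35.148 ft²·°F·h/BTU
Q = A·ΔT/R = 170.7 × (62.03 − 29.73) / 35.148 = 156.87 BTU/h

156.9 BTU/h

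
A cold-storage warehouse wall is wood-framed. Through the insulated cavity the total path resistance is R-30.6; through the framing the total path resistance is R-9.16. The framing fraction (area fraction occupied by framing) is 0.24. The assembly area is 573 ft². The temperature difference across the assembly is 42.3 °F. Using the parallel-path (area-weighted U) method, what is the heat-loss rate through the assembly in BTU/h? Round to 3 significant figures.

1240 BTU/h

U_eff = 0.76/30.6 + 0.24/9.16 = 0.02484 + 0.0262 = 0.05104
R_eff = 1/U_eff = 19.59 ft²·°F·h/BTU
Q = 573 × 42.3 / 19.59 = 1237 BTU/h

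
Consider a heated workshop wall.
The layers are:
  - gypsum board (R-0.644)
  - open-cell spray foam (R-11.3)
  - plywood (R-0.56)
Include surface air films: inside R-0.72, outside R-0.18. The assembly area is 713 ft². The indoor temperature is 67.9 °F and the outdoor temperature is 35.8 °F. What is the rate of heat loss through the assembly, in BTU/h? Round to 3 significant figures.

R_total = 0.72 + 0.644 + 11.3 + 0.56 + 0.18 = 13.4 ft²·°F·h/BTU
Q = A·ΔT/R = 713 × (67.9 − 35.8) / 13.4 = 1707 BTU/h

1710 BTU/h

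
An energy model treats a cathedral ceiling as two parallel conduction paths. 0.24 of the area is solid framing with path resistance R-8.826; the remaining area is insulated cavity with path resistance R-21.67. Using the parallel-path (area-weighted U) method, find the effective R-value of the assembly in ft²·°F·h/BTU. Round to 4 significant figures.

16.06 ft²·°F·h/BTU

U_eff = 0.76/21.67 + 0.24/8.826 = 0.035072 + 0.027192 = 0.062264
R_eff = 1/U_eff = 16.061 ft²·°F·h/BTU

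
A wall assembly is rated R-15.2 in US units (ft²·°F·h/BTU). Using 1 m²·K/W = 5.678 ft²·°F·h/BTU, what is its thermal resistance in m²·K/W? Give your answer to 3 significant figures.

R_SI = 15.2/5.678 = 2.677

2.68 m²·K/W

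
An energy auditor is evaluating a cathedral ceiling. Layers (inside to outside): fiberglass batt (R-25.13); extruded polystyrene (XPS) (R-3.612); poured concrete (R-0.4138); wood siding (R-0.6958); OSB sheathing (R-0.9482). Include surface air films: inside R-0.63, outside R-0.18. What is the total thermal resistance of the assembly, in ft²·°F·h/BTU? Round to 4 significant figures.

R_total = 0.63 + 25.13 + 3.612 + 0.4138 + 0.6958 + 0.9482 + 0.18 = 31.61 ft²·°F·h/BTU

31.61 ft²·°F·h/BTU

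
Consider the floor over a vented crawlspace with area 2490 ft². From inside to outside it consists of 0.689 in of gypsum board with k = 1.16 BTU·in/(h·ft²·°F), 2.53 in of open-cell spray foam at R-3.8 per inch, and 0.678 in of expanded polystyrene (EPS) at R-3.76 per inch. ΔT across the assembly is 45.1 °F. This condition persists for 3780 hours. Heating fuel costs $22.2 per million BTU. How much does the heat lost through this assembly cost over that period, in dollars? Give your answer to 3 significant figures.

0.689/1.16 = 0.594
2.53 × 3.8 = 9.614
0.678 × 3.76 = 2.549
R_total = 0.594 + 9.614 + 2.549 = 12.76 ft²·°F·h/BTU
Q = 2490 × 45.1 / 12.76 = 8803 BTU/h
E = 8803 × 3780 = 33270000 BTU
Cost = 33270000/10⁶ × 22.2 = $738.7

739 dollars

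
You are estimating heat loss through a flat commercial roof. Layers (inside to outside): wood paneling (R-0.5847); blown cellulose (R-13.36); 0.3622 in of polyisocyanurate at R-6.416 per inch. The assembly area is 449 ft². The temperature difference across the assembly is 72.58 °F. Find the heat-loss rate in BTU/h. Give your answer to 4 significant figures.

2003 BTU/h

0.3622 × 6.416 = 2.3239
R_total = 0.5847 + 13.36 + 2.3239 = 16.269 ft²·°F·h/BTU
Q = A·ΔT/R = 449 × 72.58 / 16.269 = 2003.2 BTU/h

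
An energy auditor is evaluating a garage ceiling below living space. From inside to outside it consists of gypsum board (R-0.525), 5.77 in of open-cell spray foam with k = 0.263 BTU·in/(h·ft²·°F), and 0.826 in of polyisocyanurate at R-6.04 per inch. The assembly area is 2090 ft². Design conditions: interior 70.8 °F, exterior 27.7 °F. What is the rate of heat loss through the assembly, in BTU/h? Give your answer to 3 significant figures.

5.77/0.263 = 21.94
0.826 × 6.04 = 4.989
R_total = 0.525 + 21.94 + 4.989 = 27.45 ft²·°F·h/BTU
Q = A·ΔT/R = 2090 × (70.8 − 27.7) / 27.45 = 3281 BTU/h

3280 BTU/h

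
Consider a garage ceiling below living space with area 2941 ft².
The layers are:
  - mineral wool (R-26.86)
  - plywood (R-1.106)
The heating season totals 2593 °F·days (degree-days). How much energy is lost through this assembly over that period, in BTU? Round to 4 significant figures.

6545000 BTU

R_total = 26.86 + 1.106 = 27.966 ft²·°F·h/BTU
E = A × HDD × 24 / R = 2941 × 2593 × 24 / 27.966 = 6544500 BTU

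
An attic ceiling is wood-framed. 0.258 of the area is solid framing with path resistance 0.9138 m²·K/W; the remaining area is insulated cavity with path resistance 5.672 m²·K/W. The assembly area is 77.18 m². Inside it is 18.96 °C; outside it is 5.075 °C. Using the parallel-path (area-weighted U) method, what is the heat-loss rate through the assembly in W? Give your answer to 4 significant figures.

442.8 W

U_eff = 0.742/5.672 + 0.258/0.9138 = 0.13082 + 0.28234 = 0.41316
R_eff = 1/U_eff = 2.4204 m²·K/W
Q = 77.18 × (18.96 − 5.075) / 2.4204 = 442.76 W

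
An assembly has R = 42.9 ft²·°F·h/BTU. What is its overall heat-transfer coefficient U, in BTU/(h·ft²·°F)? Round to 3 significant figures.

U = 1/R = 1/42.9 = 0.02331

0.0233 BTU/(h·ft²·°F)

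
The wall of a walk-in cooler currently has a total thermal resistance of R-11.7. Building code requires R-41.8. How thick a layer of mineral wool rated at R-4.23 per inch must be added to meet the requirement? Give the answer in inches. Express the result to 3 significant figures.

ΔR = 41.8 − 11.7 = 30.1 ft²·°F·h/BTU
L = ΔR / (R/in) = 30.1/4.23 = 7.116 in

7.12 in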